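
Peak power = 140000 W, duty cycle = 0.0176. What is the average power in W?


P_avg = 140000 * 0.0176 = 2464.0 W

2464.0 W


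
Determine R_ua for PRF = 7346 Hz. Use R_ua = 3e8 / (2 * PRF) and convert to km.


R_ua = 3e8 / (2 * 7346) = 20419.3 m = 20.4 km

20.4 km


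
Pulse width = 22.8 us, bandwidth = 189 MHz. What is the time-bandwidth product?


TBP = 22.8 * 189 = 4309.2

4309.2


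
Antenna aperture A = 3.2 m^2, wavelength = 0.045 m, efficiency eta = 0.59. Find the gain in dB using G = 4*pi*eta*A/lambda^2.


G_linear = 4*pi*0.59*3.2/0.045^2 = 11716.2
G_dB = 10*log10(11716.2) = 40.7 dB

40.7 dB


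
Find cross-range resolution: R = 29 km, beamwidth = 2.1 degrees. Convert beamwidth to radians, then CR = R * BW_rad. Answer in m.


BW_rad = 0.036651914
CR = 29000 * 0.036651914 = 1062.9 m

1062.9 m


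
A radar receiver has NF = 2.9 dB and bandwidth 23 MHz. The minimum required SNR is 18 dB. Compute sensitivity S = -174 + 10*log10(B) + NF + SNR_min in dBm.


10*log10(23000000.0) = 73.62
S = -174 + 73.62 + 2.9 + 18 = -79.5 dBm

-79.5 dBm


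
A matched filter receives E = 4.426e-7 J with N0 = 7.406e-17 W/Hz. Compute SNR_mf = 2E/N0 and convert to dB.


SNR_lin = 2 * 4.426e-7 / 7.406e-17 = 1.195e10
SNR_dB = 10*log10(1.195e10) = 100.8 dB

100.8 dB


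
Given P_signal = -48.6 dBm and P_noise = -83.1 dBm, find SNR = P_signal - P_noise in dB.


SNR = -48.6 - (-83.1) = 34.5 dB

34.5 dB


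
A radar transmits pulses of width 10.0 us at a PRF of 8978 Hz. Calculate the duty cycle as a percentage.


DC = 10.0e-6 * 8978 * 100 = 8.98%

8.98%


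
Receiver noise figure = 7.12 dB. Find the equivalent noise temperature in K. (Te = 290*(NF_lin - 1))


NF_lin = 10^(7.12/10) = 5.152286
Te = 290 * (5.152286 - 1) = 1204.2 K

1204.2 K


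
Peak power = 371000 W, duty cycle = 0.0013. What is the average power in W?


P_avg = 371000 * 0.0013 = 482.3 W

482.3 W


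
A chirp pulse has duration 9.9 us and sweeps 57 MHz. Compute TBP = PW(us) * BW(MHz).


TBP = 9.9 * 57 = 564.3

564.3


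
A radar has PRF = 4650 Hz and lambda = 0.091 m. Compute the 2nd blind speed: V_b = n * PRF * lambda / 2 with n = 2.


V_blind = 2 * 4650 * 0.091 / 2 = 423.2 m/s

423.2 m/s


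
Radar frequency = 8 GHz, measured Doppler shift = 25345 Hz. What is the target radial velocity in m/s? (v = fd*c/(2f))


v = 25345 * 3e8 / (2 * 8000000000.0) = 475.2 m/s

475.2 m/s


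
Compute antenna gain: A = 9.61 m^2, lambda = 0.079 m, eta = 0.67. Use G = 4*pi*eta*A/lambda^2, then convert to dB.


G_linear = 4*pi*0.67*9.61/0.079^2 = 12964.44
G_dB = 10*log10(12964.44) = 41.1 dB

41.1 dB


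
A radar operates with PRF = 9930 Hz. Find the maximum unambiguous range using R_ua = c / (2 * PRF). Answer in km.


R_ua = 3e8 / (2 * 9930) = 15105.7 m = 15.1 km

15.1 km


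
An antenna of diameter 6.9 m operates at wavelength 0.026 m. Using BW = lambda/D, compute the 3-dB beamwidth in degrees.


BW_rad = 0.026 / 6.9 = 0.003768
BW_deg = 0.22 degrees

0.22 degrees


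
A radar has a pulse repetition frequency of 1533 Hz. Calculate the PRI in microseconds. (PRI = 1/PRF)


PRI = 1/1533 = 0.0006523157 s = 652.3 us

652.3 us


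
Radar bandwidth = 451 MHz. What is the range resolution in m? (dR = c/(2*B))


dR = 3e8 / (2 * 451000000.0) = 0.33 m

0.33 m


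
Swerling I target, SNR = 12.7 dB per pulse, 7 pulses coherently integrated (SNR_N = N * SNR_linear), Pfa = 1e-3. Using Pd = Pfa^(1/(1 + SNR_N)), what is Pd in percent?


SNR_lin = 10^(12.7/10) = 18.62087
SNR_N = 7 * 18.62087 = 130.34609
1/(1 + SNR_N) = 1/131.34609 = 0.0076135
Pd = (1e-3)^0.0076135 = 0.94877
Pd = 94.9%

94.9%


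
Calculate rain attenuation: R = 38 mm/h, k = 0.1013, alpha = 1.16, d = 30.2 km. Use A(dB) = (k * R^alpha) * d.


gamma = 0.1013 * 38^1.16 = 6.889035 dB/km
A = 6.889035 * 30.2 = 208.05 dB

208.05 dB


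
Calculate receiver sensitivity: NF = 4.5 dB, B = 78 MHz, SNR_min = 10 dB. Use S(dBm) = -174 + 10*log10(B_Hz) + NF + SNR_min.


10*log10(78000000.0) = 78.92
S = -174 + 78.92 + 4.5 + 10 = -80.6 dBm

-80.6 dBm


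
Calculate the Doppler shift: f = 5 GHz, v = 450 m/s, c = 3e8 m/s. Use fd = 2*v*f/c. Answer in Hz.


fd = 2 * 450 * 5000000000.0 / 3e8 = 15000.0 Hz

15000.0 Hz


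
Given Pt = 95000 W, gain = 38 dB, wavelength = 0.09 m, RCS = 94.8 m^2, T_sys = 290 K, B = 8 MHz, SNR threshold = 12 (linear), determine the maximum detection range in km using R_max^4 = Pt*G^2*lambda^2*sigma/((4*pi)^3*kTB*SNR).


G_lin = 10^(38/10) = 6309.573445
R^4 = 95000 * 6309.573445^2 * 0.09^2 * 94.8 / ((4*pi)^3 * 1.38e-23 * 290 * 8000000.0 * 12)
R^4 = 3.80925e21 m^4
R_max = (3.80925e21)^(1/4) = 248433.3 m = 248.4 km

248.4 km


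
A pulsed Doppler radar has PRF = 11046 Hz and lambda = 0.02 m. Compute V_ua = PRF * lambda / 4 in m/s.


V_ua = 11046 * 0.02 / 4 = 55.2 m/s

55.2 m/s


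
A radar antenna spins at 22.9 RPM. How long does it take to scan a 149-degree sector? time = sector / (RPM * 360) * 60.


t = 149 / (22.9 * 360) * 60 = 1.08 s

1.08 s


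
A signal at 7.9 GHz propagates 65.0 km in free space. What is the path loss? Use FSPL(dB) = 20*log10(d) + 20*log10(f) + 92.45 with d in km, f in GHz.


20*log10(65.0) = 36.26
20*log10(7.9) = 17.95
FSPL = 146.7 dB

146.7 dB


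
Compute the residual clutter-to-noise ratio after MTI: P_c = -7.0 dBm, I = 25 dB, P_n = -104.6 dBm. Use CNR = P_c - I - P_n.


CNR = -7.0 - 25 - (-104.6) = 72.6 dB

72.6 dB


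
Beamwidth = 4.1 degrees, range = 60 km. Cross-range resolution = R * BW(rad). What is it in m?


BW_rad = 0.071558499
CR = 60000 * 0.071558499 = 4293.5 m

4293.5 m


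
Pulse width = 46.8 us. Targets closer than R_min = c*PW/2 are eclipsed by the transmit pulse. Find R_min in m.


R_min = 3e8 * 46.8e-6 / 2 = 7020.0 m

7020.0 m


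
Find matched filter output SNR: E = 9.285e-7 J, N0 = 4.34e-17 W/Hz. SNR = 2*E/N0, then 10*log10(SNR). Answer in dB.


SNR_lin = 2 * 9.285e-7 / 4.34e-17 = 4.279e10
SNR_dB = 10*log10(4.279e10) = 106.3 dB

106.3 dB


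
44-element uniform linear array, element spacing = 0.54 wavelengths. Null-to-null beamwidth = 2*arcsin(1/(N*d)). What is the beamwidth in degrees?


1/(N*d) = 1/(44*0.54) = 0.042088
BW = 2*arcsin(0.042088) = 4.8 degrees

4.8 degrees


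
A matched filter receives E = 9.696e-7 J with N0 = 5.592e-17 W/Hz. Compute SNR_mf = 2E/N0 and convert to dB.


SNR_lin = 2 * 9.696e-7 / 5.592e-17 = 3.468e10
SNR_dB = 10*log10(3.468e10) = 105.4 dB

105.4 dB


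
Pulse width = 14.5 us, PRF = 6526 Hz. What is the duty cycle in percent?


DC = 14.5e-6 * 6526 * 100 = 9.46%

9.46%


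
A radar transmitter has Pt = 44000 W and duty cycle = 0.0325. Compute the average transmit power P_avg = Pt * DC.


P_avg = 44000 * 0.0325 = 1430.0 W

1430.0 W


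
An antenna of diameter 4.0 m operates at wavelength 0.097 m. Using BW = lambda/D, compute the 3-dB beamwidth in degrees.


BW_rad = 0.097 / 4.0 = 0.02425
BW_deg = 1.39 degrees

1.39 degrees


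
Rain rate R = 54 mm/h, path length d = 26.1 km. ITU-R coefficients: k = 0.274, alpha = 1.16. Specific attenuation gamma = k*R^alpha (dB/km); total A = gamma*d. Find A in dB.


gamma = 0.274 * 54^1.16 = 28.010917 dB/km
A = 28.010917 * 26.1 = 731.08 dB

731.08 dB


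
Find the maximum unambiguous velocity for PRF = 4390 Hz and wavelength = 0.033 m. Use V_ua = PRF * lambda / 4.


V_ua = 4390 * 0.033 / 4 = 36.2 m/s

36.2 m/s


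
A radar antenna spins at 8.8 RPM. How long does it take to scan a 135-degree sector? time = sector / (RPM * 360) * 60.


t = 135 / (8.8 * 360) * 60 = 2.56 s

2.56 s


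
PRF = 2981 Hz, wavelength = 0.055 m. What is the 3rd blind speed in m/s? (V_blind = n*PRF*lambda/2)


V_blind = 3 * 2981 * 0.055 / 2 = 245.9 m/s

245.9 m/s


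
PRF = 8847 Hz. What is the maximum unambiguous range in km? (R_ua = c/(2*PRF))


R_ua = 3e8 / (2 * 8847) = 16954.9 m = 17.0 km

17.0 km


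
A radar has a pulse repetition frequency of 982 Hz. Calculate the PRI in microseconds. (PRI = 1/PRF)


PRI = 1/982 = 0.0010183299 s = 1018.3 us

1018.3 us


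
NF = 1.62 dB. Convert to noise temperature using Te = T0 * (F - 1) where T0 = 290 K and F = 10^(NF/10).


NF_lin = 10^(1.62/10) = 1.452112
Te = 290 * (1.452112 - 1) = 131.1 K

131.1 K


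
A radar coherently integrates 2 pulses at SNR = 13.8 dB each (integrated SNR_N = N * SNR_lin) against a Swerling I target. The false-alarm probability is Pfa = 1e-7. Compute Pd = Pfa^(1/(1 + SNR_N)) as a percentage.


SNR_lin = 10^(13.8/10) = 23.98833
SNR_N = 2 * 23.98833 = 47.97666
1/(1 + SNR_N) = 1/48.97666 = 0.0204179
Pd = (1e-7)^0.0204179 = 0.71957
Pd = 72.0%

72.0%


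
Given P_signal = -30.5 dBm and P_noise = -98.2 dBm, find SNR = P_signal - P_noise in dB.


SNR = -30.5 - (-98.2) = 67.7 dB

67.7 dB


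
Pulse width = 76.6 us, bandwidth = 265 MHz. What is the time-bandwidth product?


TBP = 76.6 * 265 = 20299.0

20299.0


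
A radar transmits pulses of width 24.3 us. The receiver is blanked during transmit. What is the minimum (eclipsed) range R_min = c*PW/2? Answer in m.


R_min = 3e8 * 24.3e-6 / 2 = 3645.0 m

3645.0 m


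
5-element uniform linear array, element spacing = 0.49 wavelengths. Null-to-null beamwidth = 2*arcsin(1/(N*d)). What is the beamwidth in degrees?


1/(N*d) = 1/(5*0.49) = 0.408163
BW = 2*arcsin(0.408163) = 48.2 degrees

48.2 degrees


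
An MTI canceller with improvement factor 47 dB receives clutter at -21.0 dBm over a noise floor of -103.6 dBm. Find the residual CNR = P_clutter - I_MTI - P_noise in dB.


CNR = -21.0 - 47 - (-103.6) = 35.6 dB

35.6 dB


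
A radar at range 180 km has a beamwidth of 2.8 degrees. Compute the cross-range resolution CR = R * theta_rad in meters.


BW_rad = 0.048869219
CR = 180000 * 0.048869219 = 8796.5 m

8796.5 m


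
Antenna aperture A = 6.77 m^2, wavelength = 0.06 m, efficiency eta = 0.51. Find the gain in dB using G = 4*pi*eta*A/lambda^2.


G_linear = 4*pi*0.51*6.77/0.06^2 = 12052.2
G_dB = 10*log10(12052.2) = 40.8 dB

40.8 dB


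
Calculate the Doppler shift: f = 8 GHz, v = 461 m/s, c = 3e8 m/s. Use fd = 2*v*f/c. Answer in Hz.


fd = 2 * 461 * 8000000000.0 / 3e8 = 24586.7 Hz

24586.7 Hz


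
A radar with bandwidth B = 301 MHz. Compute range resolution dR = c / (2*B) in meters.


dR = 3e8 / (2 * 301000000.0) = 0.5 m

0.5 m


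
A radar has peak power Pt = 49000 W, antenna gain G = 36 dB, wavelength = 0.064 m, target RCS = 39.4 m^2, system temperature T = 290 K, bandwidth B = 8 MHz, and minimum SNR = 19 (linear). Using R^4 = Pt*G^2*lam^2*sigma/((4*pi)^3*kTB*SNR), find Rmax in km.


G_lin = 10^(36/10) = 3981.071706
R^4 = 49000 * 3981.071706^2 * 0.064^2 * 39.4 / ((4*pi)^3 * 1.38e-23 * 290 * 8000000.0 * 19)
R^4 = 1.03825e20 m^4
R_max = (1.03825e20)^(1/4) = 100942.8 m = 100.9 km

100.9 km


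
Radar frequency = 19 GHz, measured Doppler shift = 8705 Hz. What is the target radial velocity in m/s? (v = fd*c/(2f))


v = 8705 * 3e8 / (2 * 19000000000.0) = 68.7 m/s

68.7 m/s


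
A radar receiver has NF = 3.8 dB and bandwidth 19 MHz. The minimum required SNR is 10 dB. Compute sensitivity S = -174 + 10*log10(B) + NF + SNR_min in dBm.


10*log10(19000000.0) = 72.79
S = -174 + 72.79 + 3.8 + 10 = -87.4 dBm

-87.4 dBm


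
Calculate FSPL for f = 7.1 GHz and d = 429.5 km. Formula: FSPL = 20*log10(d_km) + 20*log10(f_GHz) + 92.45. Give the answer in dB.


20*log10(429.5) = 52.66
20*log10(7.1) = 17.03
FSPL = 162.1 dB

162.1 dB


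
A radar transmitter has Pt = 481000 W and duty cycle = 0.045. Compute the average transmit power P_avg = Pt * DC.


P_avg = 481000 * 0.045 = 21645.0 W

21645.0 W


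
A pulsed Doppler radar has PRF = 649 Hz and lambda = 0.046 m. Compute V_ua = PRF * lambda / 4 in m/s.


V_ua = 649 * 0.046 / 4 = 7.5 m/s

7.5 m/s


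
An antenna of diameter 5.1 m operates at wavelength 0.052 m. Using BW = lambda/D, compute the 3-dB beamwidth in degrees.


BW_rad = 0.052 / 5.1 = 0.010196
BW_deg = 0.58 degrees

0.58 degrees


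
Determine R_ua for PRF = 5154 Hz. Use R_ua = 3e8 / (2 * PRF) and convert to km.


R_ua = 3e8 / (2 * 5154) = 29103.6 m = 29.1 km

29.1 km


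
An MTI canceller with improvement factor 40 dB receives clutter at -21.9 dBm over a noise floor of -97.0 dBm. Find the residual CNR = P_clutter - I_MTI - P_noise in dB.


CNR = -21.9 - 40 - (-97.0) = 35.1 dB

35.1 dB


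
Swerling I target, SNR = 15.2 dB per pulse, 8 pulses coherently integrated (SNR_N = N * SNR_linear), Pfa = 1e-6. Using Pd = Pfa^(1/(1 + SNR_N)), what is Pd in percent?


SNR_lin = 10^(15.2/10) = 33.11311
SNR_N = 8 * 33.11311 = 264.90488
1/(1 + SNR_N) = 1/265.90488 = 0.0037607
Pd = (1e-6)^0.0037607 = 0.94937
Pd = 94.9%

94.9%


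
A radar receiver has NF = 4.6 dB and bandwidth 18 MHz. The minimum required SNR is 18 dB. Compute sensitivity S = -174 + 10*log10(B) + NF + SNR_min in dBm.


10*log10(18000000.0) = 72.55
S = -174 + 72.55 + 4.6 + 18 = -78.8 dBm

-78.8 dBm


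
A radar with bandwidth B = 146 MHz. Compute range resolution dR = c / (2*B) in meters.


dR = 3e8 / (2 * 146000000.0) = 1.03 m

1.03 m


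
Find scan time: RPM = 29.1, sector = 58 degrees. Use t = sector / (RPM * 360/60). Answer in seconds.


t = 58 / (29.1 * 360) * 60 = 0.33 s

0.33 s


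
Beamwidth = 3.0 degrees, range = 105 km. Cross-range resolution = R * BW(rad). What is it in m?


BW_rad = 0.052359878
CR = 105000 * 0.052359878 = 5497.8 m

5497.8 m


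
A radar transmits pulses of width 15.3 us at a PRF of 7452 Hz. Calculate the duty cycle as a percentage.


DC = 15.3e-6 * 7452 * 100 = 11.4%

11.4%


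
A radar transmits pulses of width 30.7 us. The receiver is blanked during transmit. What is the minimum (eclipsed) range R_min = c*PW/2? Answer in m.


R_min = 3e8 * 30.7e-6 / 2 = 4605.0 m

4605.0 m


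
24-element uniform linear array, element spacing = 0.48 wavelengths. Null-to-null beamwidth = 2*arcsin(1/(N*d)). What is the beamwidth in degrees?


1/(N*d) = 1/(24*0.48) = 0.086806
BW = 2*arcsin(0.086806) = 10.0 degrees

10.0 degrees


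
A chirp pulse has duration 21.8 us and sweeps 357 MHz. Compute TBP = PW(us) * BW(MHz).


TBP = 21.8 * 357 = 7782.6

7782.6


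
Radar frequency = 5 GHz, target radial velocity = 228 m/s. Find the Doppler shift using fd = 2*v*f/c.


fd = 2 * 228 * 5000000000.0 / 3e8 = 7600.0 Hz

7600.0 Hz


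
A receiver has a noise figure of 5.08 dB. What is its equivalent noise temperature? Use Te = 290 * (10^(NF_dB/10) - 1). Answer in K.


NF_lin = 10^(5.08/10) = 3.221069
Te = 290 * (3.221069 - 1) = 644.1 K

644.1 K


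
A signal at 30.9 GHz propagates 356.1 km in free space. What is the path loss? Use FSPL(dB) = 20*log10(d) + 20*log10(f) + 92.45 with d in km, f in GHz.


20*log10(356.1) = 51.03
20*log10(30.9) = 29.8
FSPL = 173.3 dB

173.3 dB


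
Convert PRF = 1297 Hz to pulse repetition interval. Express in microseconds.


PRI = 1/1297 = 0.00077101 s = 771.0 us

771.0 us


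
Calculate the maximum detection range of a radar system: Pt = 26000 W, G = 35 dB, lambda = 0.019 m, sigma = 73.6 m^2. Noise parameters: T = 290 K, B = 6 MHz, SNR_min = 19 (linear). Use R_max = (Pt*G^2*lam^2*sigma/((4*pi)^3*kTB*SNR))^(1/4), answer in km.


G_lin = 10^(35/10) = 3162.27766
R^4 = 26000 * 3162.27766^2 * 0.019^2 * 73.6 / ((4*pi)^3 * 1.38e-23 * 290 * 6000000.0 * 19)
R^4 = 7.63039e18 m^4
R_max = (7.63039e18)^(1/4) = 52557.7 m = 52.6 km

52.6 km


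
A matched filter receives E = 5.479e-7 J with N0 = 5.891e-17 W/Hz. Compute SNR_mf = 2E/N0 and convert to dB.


SNR_lin = 2 * 5.479e-7 / 5.891e-17 = 1.86e10
SNR_dB = 10*log10(1.86e10) = 102.7 dB

102.7 dB


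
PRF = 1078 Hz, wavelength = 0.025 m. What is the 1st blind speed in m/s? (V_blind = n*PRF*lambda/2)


V_blind = 1 * 1078 * 0.025 / 2 = 13.5 m/s

13.5 m/s


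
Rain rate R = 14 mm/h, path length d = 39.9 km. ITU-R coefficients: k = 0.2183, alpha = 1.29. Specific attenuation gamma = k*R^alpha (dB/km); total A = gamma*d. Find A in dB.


gamma = 0.2183 * 14^1.29 = 6.569902 dB/km
A = 6.569902 * 39.9 = 262.14 dB

262.14 dB


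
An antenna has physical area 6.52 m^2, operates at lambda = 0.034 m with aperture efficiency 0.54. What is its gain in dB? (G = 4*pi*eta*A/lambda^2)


G_linear = 4*pi*0.54*6.52/0.034^2 = 38273.08
G_dB = 10*log10(38273.08) = 45.8 dB

45.8 dB


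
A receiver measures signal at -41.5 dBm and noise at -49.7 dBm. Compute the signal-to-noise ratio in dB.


SNR = -41.5 - (-49.7) = 8.2 dB

8.2 dB


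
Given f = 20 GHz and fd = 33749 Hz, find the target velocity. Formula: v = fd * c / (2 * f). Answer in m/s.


v = 33749 * 3e8 / (2 * 20000000000.0) = 253.1 m/s

253.1 m/s


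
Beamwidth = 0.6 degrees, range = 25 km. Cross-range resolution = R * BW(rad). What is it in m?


BW_rad = 0.010471976
CR = 25000 * 0.010471976 = 261.8 m

261.8 m


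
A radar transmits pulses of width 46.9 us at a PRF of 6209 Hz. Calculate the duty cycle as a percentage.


DC = 46.9e-6 * 6209 * 100 = 29.12%

29.12%


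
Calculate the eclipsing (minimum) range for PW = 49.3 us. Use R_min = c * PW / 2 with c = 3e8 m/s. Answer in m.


R_min = 3e8 * 49.3e-6 / 2 = 7395.0 m

7395.0 m


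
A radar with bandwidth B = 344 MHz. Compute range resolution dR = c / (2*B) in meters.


dR = 3e8 / (2 * 344000000.0) = 0.44 m

0.44 m


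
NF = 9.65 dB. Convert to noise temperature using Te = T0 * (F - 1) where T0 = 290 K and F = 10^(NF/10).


NF_lin = 10^(9.65/10) = 9.225714
Te = 290 * (9.225714 - 1) = 2385.5 K

2385.5 K


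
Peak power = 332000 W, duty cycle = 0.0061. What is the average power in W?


P_avg = 332000 * 0.0061 = 2025.2 W

2025.2 W


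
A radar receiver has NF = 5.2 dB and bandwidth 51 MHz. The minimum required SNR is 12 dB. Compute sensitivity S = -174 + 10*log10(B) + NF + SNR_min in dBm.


10*log10(51000000.0) = 77.08
S = -174 + 77.08 + 5.2 + 12 = -79.7 dBm

-79.7 dBm


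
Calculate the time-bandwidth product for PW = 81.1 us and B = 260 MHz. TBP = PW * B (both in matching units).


TBP = 81.1 * 260 = 21086.0

21086.0


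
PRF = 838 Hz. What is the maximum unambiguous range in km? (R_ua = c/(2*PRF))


R_ua = 3e8 / (2 * 838) = 178997.6 m = 179.0 km

179.0 km


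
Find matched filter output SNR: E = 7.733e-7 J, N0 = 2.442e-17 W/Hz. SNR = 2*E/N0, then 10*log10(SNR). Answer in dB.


SNR_lin = 2 * 7.733e-7 / 2.442e-17 = 6.333e10
SNR_dB = 10*log10(6.333e10) = 108.0 dB

108.0 dB


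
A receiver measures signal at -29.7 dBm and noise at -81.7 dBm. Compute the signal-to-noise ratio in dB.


SNR = -29.7 - (-81.7) = 52.0 dB

52.0 dB


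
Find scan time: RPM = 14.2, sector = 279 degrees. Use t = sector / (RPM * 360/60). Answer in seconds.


t = 279 / (14.2 * 360) * 60 = 3.27 s

3.27 s


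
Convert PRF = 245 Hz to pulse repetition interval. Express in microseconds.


PRI = 1/245 = 0.0040816327 s = 4081.6 us

4081.6 us


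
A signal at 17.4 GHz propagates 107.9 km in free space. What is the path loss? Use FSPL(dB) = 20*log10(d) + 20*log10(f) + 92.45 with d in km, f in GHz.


20*log10(107.9) = 40.66
20*log10(17.4) = 24.81
FSPL = 157.9 dB

157.9 dB


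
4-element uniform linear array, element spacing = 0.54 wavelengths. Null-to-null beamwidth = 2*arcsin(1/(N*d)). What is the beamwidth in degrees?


1/(N*d) = 1/(4*0.54) = 0.462963
BW = 2*arcsin(0.462963) = 55.2 degrees

55.2 degrees


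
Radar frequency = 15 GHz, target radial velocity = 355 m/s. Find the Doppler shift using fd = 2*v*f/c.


fd = 2 * 355 * 15000000000.0 / 3e8 = 35500.0 Hz

35500.0 Hz


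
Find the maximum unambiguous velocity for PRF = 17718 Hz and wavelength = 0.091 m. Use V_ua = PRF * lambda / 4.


V_ua = 17718 * 0.091 / 4 = 403.1 m/s

403.1 m/s


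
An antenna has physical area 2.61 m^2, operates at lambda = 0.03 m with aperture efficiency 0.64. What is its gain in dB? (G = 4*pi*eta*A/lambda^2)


G_linear = 4*pi*0.64*2.61/0.03^2 = 23323.18
G_dB = 10*log10(23323.18) = 43.7 dB

43.7 dB


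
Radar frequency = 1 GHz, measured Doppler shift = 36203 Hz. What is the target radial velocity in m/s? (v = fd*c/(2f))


v = 36203 * 3e8 / (2 * 1000000000.0) = 5430.5 m/s

5430.5 m/s


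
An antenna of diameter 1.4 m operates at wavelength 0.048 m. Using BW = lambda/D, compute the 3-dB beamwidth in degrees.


BW_rad = 0.048 / 1.4 = 0.034286
BW_deg = 1.96 degrees

1.96 degrees


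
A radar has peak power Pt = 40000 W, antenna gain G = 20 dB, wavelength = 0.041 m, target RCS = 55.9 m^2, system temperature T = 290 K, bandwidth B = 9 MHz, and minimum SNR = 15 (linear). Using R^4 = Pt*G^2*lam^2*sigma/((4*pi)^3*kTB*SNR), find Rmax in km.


G_lin = 10^(20/10) = 100.0
R^4 = 40000 * 100.0^2 * 0.041^2 * 55.9 / ((4*pi)^3 * 1.38e-23 * 290 * 9000000.0 * 15)
R^4 = 3.5059e16 m^4
R_max = (3.5059e16)^(1/4) = 13683.6 m = 13.7 km

13.7 km


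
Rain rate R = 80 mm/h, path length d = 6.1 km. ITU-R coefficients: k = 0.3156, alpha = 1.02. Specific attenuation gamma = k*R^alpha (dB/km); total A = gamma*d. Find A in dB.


gamma = 0.3156 * 80^1.02 = 27.560607 dB/km
A = 27.560607 * 6.1 = 168.12 dB

168.12 dB


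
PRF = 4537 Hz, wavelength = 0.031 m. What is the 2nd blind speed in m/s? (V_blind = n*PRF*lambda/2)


V_blind = 2 * 4537 * 0.031 / 2 = 140.6 m/s

140.6 m/s


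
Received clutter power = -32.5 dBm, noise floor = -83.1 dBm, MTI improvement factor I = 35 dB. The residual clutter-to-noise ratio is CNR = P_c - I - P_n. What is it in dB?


CNR = -32.5 - 35 - (-83.1) = 15.6 dB

15.6 dB


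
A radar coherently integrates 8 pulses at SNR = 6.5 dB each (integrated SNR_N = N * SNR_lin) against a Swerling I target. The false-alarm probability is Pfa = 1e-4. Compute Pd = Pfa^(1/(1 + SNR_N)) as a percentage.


SNR_lin = 10^(6.5/10) = 4.46684
SNR_N = 8 * 4.46684 = 35.73472
1/(1 + SNR_N) = 1/36.73472 = 0.0272222
Pd = (1e-4)^0.0272222 = 0.77824
Pd = 77.8%

77.8%


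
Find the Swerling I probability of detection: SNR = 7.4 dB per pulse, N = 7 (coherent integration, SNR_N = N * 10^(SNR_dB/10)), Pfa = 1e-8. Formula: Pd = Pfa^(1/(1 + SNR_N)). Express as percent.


SNR_lin = 10^(7.4/10) = 5.49541
SNR_N = 7 * 5.49541 = 38.46787
1/(1 + SNR_N) = 1/39.46787 = 0.0253371
Pd = (1e-8)^0.0253371 = 0.62705
Pd = 62.7%

62.7%


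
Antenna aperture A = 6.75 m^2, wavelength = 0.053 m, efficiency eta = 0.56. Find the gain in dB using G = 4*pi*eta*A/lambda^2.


G_linear = 4*pi*0.56*6.75/0.053^2 = 16910.25
G_dB = 10*log10(16910.25) = 42.3 dB

42.3 dB


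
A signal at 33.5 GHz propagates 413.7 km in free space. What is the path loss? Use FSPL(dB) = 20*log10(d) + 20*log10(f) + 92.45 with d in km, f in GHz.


20*log10(413.7) = 52.33
20*log10(33.5) = 30.5
FSPL = 175.3 dB

175.3 dB


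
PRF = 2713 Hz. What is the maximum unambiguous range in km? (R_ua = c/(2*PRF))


R_ua = 3e8 / (2 * 2713) = 55289.3 m = 55.3 km

55.3 km


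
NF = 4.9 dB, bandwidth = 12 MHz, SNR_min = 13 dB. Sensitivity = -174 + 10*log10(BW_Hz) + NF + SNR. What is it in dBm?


10*log10(12000000.0) = 70.79
S = -174 + 70.79 + 4.9 + 13 = -85.3 dBm

-85.3 dBm


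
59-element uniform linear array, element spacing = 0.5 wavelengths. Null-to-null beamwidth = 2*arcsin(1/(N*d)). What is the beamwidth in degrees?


1/(N*d) = 1/(59*0.5) = 0.033898
BW = 2*arcsin(0.033898) = 3.9 degrees

3.9 degrees


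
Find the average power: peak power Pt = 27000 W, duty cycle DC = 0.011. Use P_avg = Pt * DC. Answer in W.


P_avg = 27000 * 0.011 = 297.0 W

297.0 W


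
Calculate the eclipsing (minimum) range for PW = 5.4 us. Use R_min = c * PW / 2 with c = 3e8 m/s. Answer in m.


R_min = 3e8 * 5.4e-6 / 2 = 810.0 m

810.0 m


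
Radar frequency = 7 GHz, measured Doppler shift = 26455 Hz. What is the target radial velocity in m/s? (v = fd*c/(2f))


v = 26455 * 3e8 / (2 * 7000000000.0) = 566.9 m/s

566.9 m/s


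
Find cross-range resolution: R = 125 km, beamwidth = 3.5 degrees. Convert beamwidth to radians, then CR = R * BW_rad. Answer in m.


BW_rad = 0.061086524
CR = 125000 * 0.061086524 = 7635.8 m

7635.8 m


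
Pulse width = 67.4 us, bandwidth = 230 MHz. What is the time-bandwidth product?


TBP = 67.4 * 230 = 15502.0

15502.0


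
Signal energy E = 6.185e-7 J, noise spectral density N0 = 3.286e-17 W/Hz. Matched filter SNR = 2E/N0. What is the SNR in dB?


SNR_lin = 2 * 6.185e-7 / 3.286e-17 = 3.764e10
SNR_dB = 10*log10(3.764e10) = 105.8 dB

105.8 dB


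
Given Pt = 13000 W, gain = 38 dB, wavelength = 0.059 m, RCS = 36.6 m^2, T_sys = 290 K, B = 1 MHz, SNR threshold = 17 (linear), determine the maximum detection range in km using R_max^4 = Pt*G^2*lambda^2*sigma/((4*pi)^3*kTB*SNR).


G_lin = 10^(38/10) = 6309.573445
R^4 = 13000 * 6309.573445^2 * 0.059^2 * 36.6 / ((4*pi)^3 * 1.38e-23 * 290 * 1000000.0 * 17)
R^4 = 4.88397e20 m^4
R_max = (4.88397e20)^(1/4) = 148659.7 m = 148.7 km

148.7 km


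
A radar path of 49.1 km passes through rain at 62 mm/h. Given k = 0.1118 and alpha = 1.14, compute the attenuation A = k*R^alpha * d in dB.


gamma = 0.1118 * 62^1.14 = 12.352883 dB/km
A = 12.352883 * 49.1 = 606.53 dB

606.53 dB


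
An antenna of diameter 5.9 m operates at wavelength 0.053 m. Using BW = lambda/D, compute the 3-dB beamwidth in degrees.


BW_rad = 0.053 / 5.9 = 0.008983
BW_deg = 0.51 degrees

0.51 degrees


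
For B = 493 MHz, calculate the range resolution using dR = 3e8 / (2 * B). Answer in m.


dR = 3e8 / (2 * 493000000.0) = 0.3 m

0.3 m


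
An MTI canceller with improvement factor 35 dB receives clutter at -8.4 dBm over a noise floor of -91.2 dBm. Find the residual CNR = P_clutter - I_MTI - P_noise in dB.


CNR = -8.4 - 35 - (-91.2) = 47.8 dB

47.8 dB


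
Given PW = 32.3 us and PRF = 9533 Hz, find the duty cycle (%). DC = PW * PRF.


DC = 32.3e-6 * 9533 * 100 = 30.79%

30.79%


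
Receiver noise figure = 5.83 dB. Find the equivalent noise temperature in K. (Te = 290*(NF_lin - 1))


NF_lin = 10^(5.83/10) = 3.828247
Te = 290 * (3.828247 - 1) = 820.2 K

820.2 K


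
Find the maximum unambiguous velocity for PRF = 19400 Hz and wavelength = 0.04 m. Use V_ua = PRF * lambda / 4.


V_ua = 19400 * 0.04 / 4 = 194.0 m/s

194.0 m/s


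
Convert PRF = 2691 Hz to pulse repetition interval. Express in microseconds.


PRI = 1/2691 = 0.0003716091 s = 371.6 us

371.6 us


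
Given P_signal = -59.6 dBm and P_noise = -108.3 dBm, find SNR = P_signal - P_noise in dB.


SNR = -59.6 - (-108.3) = 48.7 dB

48.7 dB


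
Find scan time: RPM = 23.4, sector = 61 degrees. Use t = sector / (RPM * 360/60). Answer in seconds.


t = 61 / (23.4 * 360) * 60 = 0.43 s

0.43 s


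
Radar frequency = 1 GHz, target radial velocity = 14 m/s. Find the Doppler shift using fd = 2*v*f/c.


fd = 2 * 14 * 1000000000.0 / 3e8 = 93.3 Hz

93.3 Hz


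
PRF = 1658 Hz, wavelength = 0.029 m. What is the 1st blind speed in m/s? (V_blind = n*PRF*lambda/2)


V_blind = 1 * 1658 * 0.029 / 2 = 24.0 m/s

24.0 m/s


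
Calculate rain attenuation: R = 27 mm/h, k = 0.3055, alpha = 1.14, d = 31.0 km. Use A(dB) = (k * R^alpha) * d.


gamma = 0.3055 * 27^1.14 = 13.084764 dB/km
A = 13.084764 * 31.0 = 405.63 dB

405.63 dB


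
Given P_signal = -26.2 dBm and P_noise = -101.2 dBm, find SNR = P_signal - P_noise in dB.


SNR = -26.2 - (-101.2) = 75.0 dB

75.0 dB


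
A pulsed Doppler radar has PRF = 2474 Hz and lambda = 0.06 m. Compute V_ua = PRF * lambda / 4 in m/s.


V_ua = 2474 * 0.06 / 4 = 37.1 m/s

37.1 m/s


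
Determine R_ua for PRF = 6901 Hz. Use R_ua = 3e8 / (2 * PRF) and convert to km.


R_ua = 3e8 / (2 * 6901) = 21736.0 m = 21.7 km

21.7 km


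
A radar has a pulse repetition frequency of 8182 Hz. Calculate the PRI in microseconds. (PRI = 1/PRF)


PRI = 1/8182 = 0.0001222195 s = 122.2 us

122.2 us


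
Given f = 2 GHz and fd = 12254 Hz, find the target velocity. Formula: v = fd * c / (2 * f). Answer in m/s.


v = 12254 * 3e8 / (2 * 2000000000.0) = 919.1 m/s

919.1 m/s


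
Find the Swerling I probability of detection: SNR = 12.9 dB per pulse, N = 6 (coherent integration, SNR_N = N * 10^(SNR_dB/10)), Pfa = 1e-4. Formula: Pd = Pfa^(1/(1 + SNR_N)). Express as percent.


SNR_lin = 10^(12.9/10) = 19.49845
SNR_N = 6 * 19.49845 = 116.9907
1/(1 + SNR_N) = 1/117.9907 = 0.0084752
Pd = (1e-4)^0.0084752 = 0.92491
Pd = 92.5%

92.5%


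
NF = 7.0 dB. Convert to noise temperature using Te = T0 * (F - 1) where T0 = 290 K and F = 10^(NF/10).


NF_lin = 10^(7.0/10) = 5.011872
Te = 290 * (5.011872 - 1) = 1163.4 K

1163.4 K


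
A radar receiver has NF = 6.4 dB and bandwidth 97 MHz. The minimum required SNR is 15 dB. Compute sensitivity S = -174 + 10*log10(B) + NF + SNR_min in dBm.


10*log10(97000000.0) = 79.87
S = -174 + 79.87 + 6.4 + 15 = -72.7 dBm

-72.7 dBm


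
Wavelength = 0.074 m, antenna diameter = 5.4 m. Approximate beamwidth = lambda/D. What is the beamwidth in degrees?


BW_rad = 0.074 / 5.4 = 0.013704
BW_deg = 0.79 degrees

0.79 degrees


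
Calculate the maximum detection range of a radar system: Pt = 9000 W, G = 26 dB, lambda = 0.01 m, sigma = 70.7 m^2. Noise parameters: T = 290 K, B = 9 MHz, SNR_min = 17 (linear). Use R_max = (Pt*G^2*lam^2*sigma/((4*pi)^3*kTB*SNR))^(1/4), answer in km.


G_lin = 10^(26/10) = 398.107171
R^4 = 9000 * 398.107171^2 * 0.01^2 * 70.7 / ((4*pi)^3 * 1.38e-23 * 290 * 9000000.0 * 17)
R^4 = 8.29973e15 m^4
R_max = (8.29973e15)^(1/4) = 9544.8 m = 9.5 km

9.5 km


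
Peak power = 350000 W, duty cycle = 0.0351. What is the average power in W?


P_avg = 350000 * 0.0351 = 12285.0 W

12285.0 W


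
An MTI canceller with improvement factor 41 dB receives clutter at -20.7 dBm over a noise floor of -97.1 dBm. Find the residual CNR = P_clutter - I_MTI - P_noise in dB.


CNR = -20.7 - 41 - (-97.1) = 35.4 dB

35.4 dB


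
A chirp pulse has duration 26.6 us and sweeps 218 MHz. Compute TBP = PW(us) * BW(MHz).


TBP = 26.6 * 218 = 5798.8

5798.8


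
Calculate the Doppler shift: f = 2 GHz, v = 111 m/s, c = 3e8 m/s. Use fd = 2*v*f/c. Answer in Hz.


fd = 2 * 111 * 2000000000.0 / 3e8 = 1480.0 Hz

1480.0 Hz


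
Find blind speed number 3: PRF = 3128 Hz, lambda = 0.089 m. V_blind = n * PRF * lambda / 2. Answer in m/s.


V_blind = 3 * 3128 * 0.089 / 2 = 417.6 m/s

417.6 m/s


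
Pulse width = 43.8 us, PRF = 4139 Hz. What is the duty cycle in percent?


DC = 43.8e-6 * 4139 * 100 = 18.13%

18.13%


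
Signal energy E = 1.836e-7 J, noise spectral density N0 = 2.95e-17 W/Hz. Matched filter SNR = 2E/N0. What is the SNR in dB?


SNR_lin = 2 * 1.836e-7 / 2.95e-17 = 1.245e10
SNR_dB = 10*log10(1.245e10) = 101.0 dB

101.0 dB


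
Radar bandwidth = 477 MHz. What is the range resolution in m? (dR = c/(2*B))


dR = 3e8 / (2 * 477000000.0) = 0.31 m

0.31 m


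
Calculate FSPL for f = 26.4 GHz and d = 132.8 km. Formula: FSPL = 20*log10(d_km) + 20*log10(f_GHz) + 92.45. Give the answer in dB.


20*log10(132.8) = 42.46
20*log10(26.4) = 28.43
FSPL = 163.3 dB

163.3 dB


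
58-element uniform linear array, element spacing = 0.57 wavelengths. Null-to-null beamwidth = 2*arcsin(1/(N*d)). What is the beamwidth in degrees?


1/(N*d) = 1/(58*0.57) = 0.030248
BW = 2*arcsin(0.030248) = 3.5 degrees

3.5 degrees


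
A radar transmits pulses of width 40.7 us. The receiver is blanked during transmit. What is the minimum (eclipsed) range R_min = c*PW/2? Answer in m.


R_min = 3e8 * 40.7e-6 / 2 = 6105.0 m

6105.0 m


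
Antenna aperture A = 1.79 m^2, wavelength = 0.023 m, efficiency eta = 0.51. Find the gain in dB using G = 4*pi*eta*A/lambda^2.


G_linear = 4*pi*0.51*1.79/0.023^2 = 21685.9
G_dB = 10*log10(21685.9) = 43.4 dB

43.4 dB


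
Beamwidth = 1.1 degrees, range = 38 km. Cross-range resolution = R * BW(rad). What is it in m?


BW_rad = 0.019198622
CR = 38000 * 0.019198622 = 729.5 m

729.5 m


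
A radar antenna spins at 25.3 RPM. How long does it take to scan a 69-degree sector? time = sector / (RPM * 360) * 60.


t = 69 / (25.3 * 360) * 60 = 0.45 s

0.45 s


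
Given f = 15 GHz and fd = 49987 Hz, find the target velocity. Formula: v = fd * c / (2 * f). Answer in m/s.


v = 49987 * 3e8 / (2 * 15000000000.0) = 499.9 m/s

499.9 m/s


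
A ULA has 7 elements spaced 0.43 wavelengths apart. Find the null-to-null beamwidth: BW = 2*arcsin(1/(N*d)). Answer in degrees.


1/(N*d) = 1/(7*0.43) = 0.332226
BW = 2*arcsin(0.332226) = 38.8 degrees

38.8 degrees


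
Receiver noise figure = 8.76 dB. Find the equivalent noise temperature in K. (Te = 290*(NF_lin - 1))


NF_lin = 10^(8.76/10) = 7.516229
Te = 290 * (7.516229 - 1) = 1889.7 K

1889.7 K


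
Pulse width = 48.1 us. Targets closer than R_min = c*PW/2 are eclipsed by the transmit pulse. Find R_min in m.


R_min = 3e8 * 48.1e-6 / 2 = 7215.0 m

7215.0 m


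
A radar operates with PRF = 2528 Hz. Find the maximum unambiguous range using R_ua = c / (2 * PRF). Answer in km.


R_ua = 3e8 / (2 * 2528) = 59335.4 m = 59.3 km

59.3 km


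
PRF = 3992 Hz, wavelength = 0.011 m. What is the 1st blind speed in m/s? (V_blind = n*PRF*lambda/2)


V_blind = 1 * 3992 * 0.011 / 2 = 22.0 m/s

22.0 m/s


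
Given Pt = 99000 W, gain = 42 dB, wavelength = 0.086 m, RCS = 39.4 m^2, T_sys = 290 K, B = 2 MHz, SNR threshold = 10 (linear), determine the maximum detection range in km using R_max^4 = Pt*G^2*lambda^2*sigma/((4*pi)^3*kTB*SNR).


G_lin = 10^(42/10) = 15848.931925
R^4 = 99000 * 15848.931925^2 * 0.086^2 * 39.4 / ((4*pi)^3 * 1.38e-23 * 290 * 2000000.0 * 10)
R^4 = 4.56238e22 m^4
R_max = (4.56238e22)^(1/4) = 462165.9 m = 462.2 km

462.2 km


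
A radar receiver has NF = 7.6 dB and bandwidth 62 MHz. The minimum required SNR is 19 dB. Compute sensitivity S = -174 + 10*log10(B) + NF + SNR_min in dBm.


10*log10(62000000.0) = 77.92
S = -174 + 77.92 + 7.6 + 19 = -69.5 dBm

-69.5 dBm


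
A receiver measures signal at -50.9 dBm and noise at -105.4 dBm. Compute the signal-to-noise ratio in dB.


SNR = -50.9 - (-105.4) = 54.5 dB

54.5 dB


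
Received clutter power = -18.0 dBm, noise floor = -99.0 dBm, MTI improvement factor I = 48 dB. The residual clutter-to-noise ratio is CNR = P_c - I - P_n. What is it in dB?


CNR = -18.0 - 48 - (-99.0) = 33.0 dB

33.0 dB


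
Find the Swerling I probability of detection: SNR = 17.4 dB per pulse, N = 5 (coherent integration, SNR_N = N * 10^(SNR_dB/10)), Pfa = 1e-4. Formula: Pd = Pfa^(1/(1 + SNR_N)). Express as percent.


SNR_lin = 10^(17.4/10) = 54.95409
SNR_N = 5 * 54.95409 = 274.77045
1/(1 + SNR_N) = 1/275.77045 = 0.0036262
Pd = (1e-4)^0.0036262 = 0.96715
Pd = 96.7%

96.7%


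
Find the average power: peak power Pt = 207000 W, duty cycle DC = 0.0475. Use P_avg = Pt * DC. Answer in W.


P_avg = 207000 * 0.0475 = 9832.5 W

9832.5 W


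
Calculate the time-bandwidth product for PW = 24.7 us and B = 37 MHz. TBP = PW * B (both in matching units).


TBP = 24.7 * 37 = 913.9

913.9


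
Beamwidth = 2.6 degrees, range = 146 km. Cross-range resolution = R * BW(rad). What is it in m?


BW_rad = 0.045378561
CR = 146000 * 0.045378561 = 6625.3 m

6625.3 m


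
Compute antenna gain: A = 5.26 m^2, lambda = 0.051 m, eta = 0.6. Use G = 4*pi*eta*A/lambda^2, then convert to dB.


G_linear = 4*pi*0.6*5.26/0.051^2 = 15247.78
G_dB = 10*log10(15247.78) = 41.8 dB

41.8 dB


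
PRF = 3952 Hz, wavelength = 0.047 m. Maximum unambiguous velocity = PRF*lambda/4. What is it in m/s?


V_ua = 3952 * 0.047 / 4 = 46.4 m/s

46.4 m/s


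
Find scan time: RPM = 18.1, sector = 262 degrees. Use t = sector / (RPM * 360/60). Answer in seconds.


t = 262 / (18.1 * 360) * 60 = 2.41 s

2.41 s


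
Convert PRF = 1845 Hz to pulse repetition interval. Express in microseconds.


PRI = 1/1845 = 0.0005420054 s = 542.0 us

542.0 us


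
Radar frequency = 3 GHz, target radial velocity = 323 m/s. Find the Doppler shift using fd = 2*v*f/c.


fd = 2 * 323 * 3000000000.0 / 3e8 = 6460.0 Hz

6460.0 Hz


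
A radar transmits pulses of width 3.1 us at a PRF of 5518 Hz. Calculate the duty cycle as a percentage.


DC = 3.1e-6 * 5518 * 100 = 1.71%

1.71%


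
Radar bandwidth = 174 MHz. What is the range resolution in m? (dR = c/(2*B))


dR = 3e8 / (2 * 174000000.0) = 0.86 m

0.86 m


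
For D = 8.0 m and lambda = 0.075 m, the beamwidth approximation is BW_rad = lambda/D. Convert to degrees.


BW_rad = 0.075 / 8.0 = 0.009375
BW_deg = 0.54 degrees

0.54 degrees


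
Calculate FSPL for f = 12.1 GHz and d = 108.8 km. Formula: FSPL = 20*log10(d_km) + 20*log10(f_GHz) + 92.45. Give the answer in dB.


20*log10(108.8) = 40.73
20*log10(12.1) = 21.66
FSPL = 154.8 dB

154.8 dB


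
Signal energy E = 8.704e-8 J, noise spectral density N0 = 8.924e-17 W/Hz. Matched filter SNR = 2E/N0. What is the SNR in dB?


SNR_lin = 2 * 8.704e-8 / 8.924e-17 = 1.951e9
SNR_dB = 10*log10(1.951e9) = 92.9 dB

92.9 dB


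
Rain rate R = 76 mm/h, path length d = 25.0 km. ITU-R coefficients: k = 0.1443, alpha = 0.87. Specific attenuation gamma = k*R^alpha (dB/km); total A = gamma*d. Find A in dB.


gamma = 0.1443 * 76^0.87 = 6.2456 dB/km
A = 6.2456 * 25.0 = 156.14 dB

156.14 dB


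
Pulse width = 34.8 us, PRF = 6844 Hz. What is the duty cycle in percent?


DC = 34.8e-6 * 6844 * 100 = 23.82%

23.82%


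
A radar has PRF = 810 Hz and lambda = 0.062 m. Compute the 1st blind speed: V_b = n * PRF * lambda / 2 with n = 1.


V_blind = 1 * 810 * 0.062 / 2 = 25.1 m/s

25.1 m/s


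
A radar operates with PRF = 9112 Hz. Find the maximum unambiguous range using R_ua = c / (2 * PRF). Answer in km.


R_ua = 3e8 / (2 * 9112) = 16461.8 m = 16.5 km

16.5 km


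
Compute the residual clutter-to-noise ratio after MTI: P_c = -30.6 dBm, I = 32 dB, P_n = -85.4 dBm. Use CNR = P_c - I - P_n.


CNR = -30.6 - 32 - (-85.4) = 22.8 dB

22.8 dB


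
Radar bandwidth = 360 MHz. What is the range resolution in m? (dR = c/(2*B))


dR = 3e8 / (2 * 360000000.0) = 0.42 m

0.42 m


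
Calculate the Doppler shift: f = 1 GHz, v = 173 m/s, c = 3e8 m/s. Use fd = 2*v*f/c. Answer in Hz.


fd = 2 * 173 * 1000000000.0 / 3e8 = 1153.3 Hz

1153.3 Hz


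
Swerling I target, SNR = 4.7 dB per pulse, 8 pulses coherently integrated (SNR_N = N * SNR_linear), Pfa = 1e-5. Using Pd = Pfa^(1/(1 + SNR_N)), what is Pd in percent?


SNR_lin = 10^(4.7/10) = 2.95121
SNR_N = 8 * 2.95121 = 23.60968
1/(1 + SNR_N) = 1/24.60968 = 0.0406344
Pd = (1e-5)^0.0406344 = 0.62637
Pd = 62.6%

62.6%


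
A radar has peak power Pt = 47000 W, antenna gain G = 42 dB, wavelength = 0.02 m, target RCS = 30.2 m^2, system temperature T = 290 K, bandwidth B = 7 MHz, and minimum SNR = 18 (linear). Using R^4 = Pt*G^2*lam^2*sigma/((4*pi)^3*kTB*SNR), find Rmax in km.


G_lin = 10^(42/10) = 15848.931925
R^4 = 47000 * 15848.931925^2 * 0.02^2 * 30.2 / ((4*pi)^3 * 1.38e-23 * 290 * 7000000.0 * 18)
R^4 = 1.42524e20 m^4
R_max = (1.42524e20)^(1/4) = 109262.7 m = 109.3 km

109.3 km


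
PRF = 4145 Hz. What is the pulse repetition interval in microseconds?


PRI = 1/4145 = 0.0002412545 s = 241.3 us

241.3 us


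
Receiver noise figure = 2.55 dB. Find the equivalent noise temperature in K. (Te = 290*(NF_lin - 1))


NF_lin = 10^(2.55/10) = 1.798871
Te = 290 * (1.798871 - 1) = 231.7 K

231.7 K


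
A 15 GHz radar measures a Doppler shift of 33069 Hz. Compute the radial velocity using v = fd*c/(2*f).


v = 33069 * 3e8 / (2 * 15000000000.0) = 330.7 m/s

330.7 m/s


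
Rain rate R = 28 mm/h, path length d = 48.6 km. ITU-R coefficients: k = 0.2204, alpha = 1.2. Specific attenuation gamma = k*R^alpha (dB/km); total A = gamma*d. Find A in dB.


gamma = 0.2204 * 28^1.2 = 12.017143 dB/km
A = 12.017143 * 48.6 = 584.03 dB

584.03 dB
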